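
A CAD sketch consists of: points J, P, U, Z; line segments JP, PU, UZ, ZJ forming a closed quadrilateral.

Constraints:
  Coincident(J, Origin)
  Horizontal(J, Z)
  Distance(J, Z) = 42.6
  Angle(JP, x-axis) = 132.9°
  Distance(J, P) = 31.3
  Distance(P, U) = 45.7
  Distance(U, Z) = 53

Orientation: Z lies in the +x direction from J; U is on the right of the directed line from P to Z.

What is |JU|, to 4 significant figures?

21.24

J is at the origin; JZ is horizontal with |JZ| = 42.6 and Z in +x, so Z = (42.6, 0). JP runs at 132.9° with |JP| = 31.3, so P = (-21.31, 22.93). U is determined by |PU| = 45.7 and |UZ| = 53.0 together: it lies at the intersection of circle(P, 45.7) and circle(Z, 53.0). With |PZ| = 67.90, the foot of the radical line on PZ is 28.64 from P and the perpendicular offset is √(45.7² − 28.64²) = 35.61. Taking the right-of-PZ solution: U = (-6.374, -20.26).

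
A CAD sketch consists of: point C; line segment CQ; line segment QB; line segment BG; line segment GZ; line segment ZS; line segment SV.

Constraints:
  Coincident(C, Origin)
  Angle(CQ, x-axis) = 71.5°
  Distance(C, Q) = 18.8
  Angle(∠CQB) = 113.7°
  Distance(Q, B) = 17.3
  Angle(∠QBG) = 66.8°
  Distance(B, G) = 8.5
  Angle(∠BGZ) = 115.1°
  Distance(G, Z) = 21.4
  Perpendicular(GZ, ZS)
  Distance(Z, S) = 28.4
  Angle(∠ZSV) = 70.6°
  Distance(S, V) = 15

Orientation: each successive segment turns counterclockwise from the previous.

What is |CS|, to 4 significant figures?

37.09

C is at the origin; CQ runs at 71.5° with length 18.8, so Q = (5.965, 17.83). ∠CQB = 113.7° gives QB at 137.8° from the x-axis; with |QB| = 17.3, B = (-6.851, 29.45). ∠QBG = 66.8° gives BG at -109.0° from the x-axis; with |BG| = 8.5, G = (-9.618, 21.41). ∠BGZ = 115.1° gives GZ at -44.10° from the x-axis; with |GZ| = 21.4, Z = (5.750, 6.520). GZ is perpendicular to ZS, so ZS runs at 45.90°; with |ZS| = 28.4, S = (25.51, 26.91). Then |CS| = |S − C| = 37.09.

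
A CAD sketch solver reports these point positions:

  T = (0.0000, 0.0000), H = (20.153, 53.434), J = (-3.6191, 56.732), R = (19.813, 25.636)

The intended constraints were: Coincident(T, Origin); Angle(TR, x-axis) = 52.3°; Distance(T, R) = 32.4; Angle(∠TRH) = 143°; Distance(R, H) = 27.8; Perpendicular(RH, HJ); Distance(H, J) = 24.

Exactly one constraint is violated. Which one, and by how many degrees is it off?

Perpendicular(RH, HJ) — off by 7.20°.

T = (0.00, 0.00) ✓; TR at 52.30° ✓; |TR| = 32.40 ✓; ∠TRH = 143.0° ✓; |RH| = 27.80 ✓; ∠(RH, HJ) = 82.80° ✗; |HJ| = 24.00 ✓.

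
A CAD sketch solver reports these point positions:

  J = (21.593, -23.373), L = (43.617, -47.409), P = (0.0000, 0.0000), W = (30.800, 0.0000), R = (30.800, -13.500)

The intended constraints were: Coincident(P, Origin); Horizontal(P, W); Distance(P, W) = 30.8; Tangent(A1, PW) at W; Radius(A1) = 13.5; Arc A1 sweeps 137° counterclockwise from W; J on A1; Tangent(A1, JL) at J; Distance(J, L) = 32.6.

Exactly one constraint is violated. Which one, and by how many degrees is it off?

Tangent(A1, JL) at J — off by 4.50°.

P = (0.00, 0.00) ✓; P.y = 0.00, W.y = 0.00 ✓; |PW| = 30.80 ✓; ∠(RW, WP) = 90.00° ✓; |RW| = 13.50 ✓; bearing(R→J) − bearing(R→W) = 137.0° ✓; |RJ| = 13.50 ✓; ∠(RJ, JL) = 94.50° ✗; |JL| = 32.60 ✓.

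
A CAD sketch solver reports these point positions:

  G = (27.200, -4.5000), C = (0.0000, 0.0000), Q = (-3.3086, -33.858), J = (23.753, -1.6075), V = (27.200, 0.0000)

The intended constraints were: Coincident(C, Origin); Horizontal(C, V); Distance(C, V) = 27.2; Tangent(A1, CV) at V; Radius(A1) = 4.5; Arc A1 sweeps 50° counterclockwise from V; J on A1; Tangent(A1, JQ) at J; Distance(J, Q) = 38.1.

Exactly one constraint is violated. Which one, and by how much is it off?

Distance(J, Q) = 38.1 — off by 4.00.

C = (0.00, 0.00) ✓; C.y = 0.00, V.y = 0.00 ✓; |CV| = 27.20 ✓; ∠(GV, VC) = 90.00° ✓; |GV| = 4.500 ✓; bearing(G→J) − bearing(G→V) = 50.00° ✓; |GJ| = 4.500 ✓; ∠(GJ, JQ) = 90.00° ✓; |JQ| = 42.10 ✗.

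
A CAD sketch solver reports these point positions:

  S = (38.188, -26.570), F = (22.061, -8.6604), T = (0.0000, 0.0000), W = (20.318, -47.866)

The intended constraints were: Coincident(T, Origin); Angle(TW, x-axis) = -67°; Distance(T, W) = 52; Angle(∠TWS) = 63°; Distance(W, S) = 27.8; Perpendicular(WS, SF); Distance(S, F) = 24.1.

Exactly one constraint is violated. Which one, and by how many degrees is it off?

Perpendicular(WS, SF) — off by 8.00°.

T = (0.00, 0.00) ✓; TW at -67.00° ✓; |TW| = 52.00 ✓; ∠TWS = 63.00° ✓; |WS| = 27.80 ✓; ∠(WS, SF) = 82.00° ✗; |SF| = 24.10 ✓.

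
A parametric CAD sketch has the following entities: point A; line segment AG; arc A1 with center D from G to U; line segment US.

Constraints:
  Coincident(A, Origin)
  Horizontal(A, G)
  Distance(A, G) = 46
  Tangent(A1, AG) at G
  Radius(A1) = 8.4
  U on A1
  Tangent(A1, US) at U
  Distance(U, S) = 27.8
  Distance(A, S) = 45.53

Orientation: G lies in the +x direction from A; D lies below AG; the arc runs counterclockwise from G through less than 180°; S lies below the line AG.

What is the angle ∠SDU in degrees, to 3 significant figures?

73.2°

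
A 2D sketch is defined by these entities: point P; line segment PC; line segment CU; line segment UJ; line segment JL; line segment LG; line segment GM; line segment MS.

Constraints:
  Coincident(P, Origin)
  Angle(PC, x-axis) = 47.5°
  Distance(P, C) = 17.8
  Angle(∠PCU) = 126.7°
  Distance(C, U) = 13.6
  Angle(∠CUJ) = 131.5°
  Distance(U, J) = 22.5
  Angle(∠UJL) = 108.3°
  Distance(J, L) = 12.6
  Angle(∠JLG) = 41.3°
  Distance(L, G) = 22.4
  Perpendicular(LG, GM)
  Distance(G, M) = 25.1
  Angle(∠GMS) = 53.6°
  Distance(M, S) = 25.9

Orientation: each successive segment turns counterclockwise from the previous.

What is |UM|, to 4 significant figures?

28.90

P is at the origin; PC runs at 47.5° with length 17.8, so C = (12.03, 13.12). ∠PCU = 126.7° gives CU at 100.8° from the x-axis; with |CU| = 13.6, U = (9.477, 26.48). ∠CUJ = 131.5° gives UJ at 149.3° from the x-axis; with |UJ| = 22.5, J = (-9.870, 37.97). ∠UJL = 108.3° gives JL at -139.0° from the x-axis; with |JL| = 12.6, L = (-19.38, 29.70). ∠JLG = 41.3° gives LG at -0.3000° from the x-axis; with |LG| = 22.4, G = (3.021, 29.59). LG ⟂ GM, so GM runs at 89.70°; with |GM| = 25.1, M = (3.152, 54.69). Then |UM| = |M − U| = 28.90.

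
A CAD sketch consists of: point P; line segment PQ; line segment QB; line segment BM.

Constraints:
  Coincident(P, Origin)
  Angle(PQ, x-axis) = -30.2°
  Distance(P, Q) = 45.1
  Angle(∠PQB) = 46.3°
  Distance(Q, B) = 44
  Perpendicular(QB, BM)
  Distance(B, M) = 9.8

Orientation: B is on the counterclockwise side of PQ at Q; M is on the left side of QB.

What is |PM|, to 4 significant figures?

26.17

∠PQB = 46.3°, so QB runs at -30.2° + (180° − 46.3°) = 103.5° from the x-axis; with |QB| = 44.0, B = Q + 44.0·(cos 103.5°, sin 103.5°) = (28.71, 20.10). QB is perpendicular to BM; with |BM| = 9.8 on the left of QB, M = B + 9.8·(-0.9724, -0.2334) = (19.18, 17.81). Then |PM| = |M − P| = 26.17.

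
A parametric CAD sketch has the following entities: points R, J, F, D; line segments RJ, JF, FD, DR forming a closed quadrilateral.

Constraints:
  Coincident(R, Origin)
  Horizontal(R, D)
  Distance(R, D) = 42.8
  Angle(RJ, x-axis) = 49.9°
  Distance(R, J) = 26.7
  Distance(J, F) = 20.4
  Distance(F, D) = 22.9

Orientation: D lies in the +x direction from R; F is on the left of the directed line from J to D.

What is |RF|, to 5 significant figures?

43.632

R is at the origin; RD is horizontal with |RD| = 42.8 and D in +x, so D = (42.8, 0). RJ runs at 49.9° with |RJ| = 26.7, so J = (17.198, 20.423). F is determined by |JF| = 20.4 and |FD| = 22.9 together: it lies at the intersection of circle(J, 20.4) and circle(D, 22.9). With |JD| = 32.750, the foot of the radical line on JD is 14.722 from J and the perpendicular offset is √(20.4² − 14.722²) = 14.121. Taking the left-of-JD solution: F = (37.513, 22.281).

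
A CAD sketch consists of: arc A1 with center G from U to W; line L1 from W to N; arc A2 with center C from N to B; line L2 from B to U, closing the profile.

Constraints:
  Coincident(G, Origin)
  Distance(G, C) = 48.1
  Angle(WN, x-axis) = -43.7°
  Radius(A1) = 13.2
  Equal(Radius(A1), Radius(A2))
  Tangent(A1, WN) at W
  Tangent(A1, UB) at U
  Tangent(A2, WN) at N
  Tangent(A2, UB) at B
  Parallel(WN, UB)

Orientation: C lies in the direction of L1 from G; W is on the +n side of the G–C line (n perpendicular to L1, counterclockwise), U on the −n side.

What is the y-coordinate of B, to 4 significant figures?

-42.77

The slot axis is L1's direction at -43.7°, so u = (cos -43.7°, sin -43.7°) = (0.7230, -0.6909) and n = (−sin -43.7°, cos -43.7°) = (0.6909, 0.7230). G is at the origin and C lies 48.1 along u from G, so C = 48.1·u = (34.77, -33.23). Tangency of A1 to both parallel lines with radius 13.2 puts W and U at G ± 13.2·n: W = (9.120, 9.543), U = (-9.120, -9.543). Equal radii place N and B the same way about C: N = C + 13.2·n = (43.89, -23.69), B = C − 13.2·n = (25.66, -42.77). So B.y = -42.77.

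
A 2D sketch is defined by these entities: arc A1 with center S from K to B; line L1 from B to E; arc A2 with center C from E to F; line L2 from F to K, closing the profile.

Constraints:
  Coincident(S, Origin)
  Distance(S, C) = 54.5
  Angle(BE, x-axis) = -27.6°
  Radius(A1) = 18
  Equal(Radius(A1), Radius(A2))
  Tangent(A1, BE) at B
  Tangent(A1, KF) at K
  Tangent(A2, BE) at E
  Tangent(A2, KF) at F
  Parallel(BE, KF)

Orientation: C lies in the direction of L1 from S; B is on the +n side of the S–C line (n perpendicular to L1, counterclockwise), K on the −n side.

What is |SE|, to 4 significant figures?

57.40

The slot axis is L1's direction at -27.6°, so u = (cos -27.6°, sin -27.6°) = (0.8862, -0.4633) and n = (−sin -27.6°, cos -27.6°) = (0.4633, 0.8862). S is at the origin and C lies 54.5 along u from S, so C = 54.5·u = (48.30, -25.25). Tangency of A1 to both parallel lines with radius 18.0 puts B and K at S ± 18.0·n: B = (8.339, 15.95), K = (-8.339, -15.95). Equal radii place E and F the same way about C: E = C + 18.0·n = (56.64, -9.298), F = C − 18.0·n = (39.96, -41.20). Then |SE| = |E − S| = 57.40.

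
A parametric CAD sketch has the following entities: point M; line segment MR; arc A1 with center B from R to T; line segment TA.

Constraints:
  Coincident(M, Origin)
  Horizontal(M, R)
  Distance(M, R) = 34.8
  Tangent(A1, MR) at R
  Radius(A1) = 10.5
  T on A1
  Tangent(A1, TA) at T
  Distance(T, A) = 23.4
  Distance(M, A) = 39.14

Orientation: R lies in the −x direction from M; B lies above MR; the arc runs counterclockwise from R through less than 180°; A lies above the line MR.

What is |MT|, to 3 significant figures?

26.1

M is at the origin; MR is horizontal with |MR| = 34.8 and R on the −x side, so R = (-34.8, 0.00). Since A1 is tangent to MR there, BR ⟂ MR, so B = R + (0, 10.5) = (-34.8, 10.5). Since BT ⟂ TA (tangency), |BA| = √(10.5² + 23.4²) = 25.6 regardless of where T sits on A1. So A lies on both circle(M, 39.14) and circle(B, 25.6); the above-MR intersection is A = (-21.7, 32.6). T is the foot of the tangent from A: T = (-24.4, 9.31).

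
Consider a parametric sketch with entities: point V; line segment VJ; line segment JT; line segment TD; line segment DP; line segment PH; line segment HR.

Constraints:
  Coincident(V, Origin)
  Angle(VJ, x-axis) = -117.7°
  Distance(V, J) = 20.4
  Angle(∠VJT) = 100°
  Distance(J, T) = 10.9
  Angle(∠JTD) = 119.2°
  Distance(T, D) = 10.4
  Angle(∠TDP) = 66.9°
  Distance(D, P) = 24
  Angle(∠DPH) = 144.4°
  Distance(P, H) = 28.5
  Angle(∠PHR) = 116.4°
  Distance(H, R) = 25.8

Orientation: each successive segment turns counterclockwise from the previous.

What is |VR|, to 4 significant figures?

55.67

∠DPH = 144.4° gives PH at 171.8° from the x-axis; with |PH| = 28.5, H = (-36.82, 0.02899). ∠PHR = 116.4° gives HR at -124.6° from the x-axis; with |HR| = 25.8, R = (-51.47, -21.21). Then |VR| = |R − V| = 55.67.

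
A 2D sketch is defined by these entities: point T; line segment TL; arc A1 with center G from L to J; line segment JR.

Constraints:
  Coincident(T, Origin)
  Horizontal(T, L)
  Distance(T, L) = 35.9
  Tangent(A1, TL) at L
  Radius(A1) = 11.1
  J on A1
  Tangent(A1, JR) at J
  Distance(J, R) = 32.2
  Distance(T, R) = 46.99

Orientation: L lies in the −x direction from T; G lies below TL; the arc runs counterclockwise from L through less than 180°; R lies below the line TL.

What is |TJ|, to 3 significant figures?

47.7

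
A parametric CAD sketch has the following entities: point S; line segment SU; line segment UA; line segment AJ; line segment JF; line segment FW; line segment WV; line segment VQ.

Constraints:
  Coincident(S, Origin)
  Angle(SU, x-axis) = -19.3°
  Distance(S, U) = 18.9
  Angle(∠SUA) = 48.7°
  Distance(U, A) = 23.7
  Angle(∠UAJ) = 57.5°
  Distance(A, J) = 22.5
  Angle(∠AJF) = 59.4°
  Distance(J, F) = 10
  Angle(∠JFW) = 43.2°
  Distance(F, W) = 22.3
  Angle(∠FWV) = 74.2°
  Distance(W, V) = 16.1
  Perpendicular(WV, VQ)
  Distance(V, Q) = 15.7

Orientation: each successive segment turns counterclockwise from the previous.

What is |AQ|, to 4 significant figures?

27.95

S is at the origin; SU runs at -19.3° with length 18.9, so U = (17.84, -6.247). ∠SUA = 48.7° gives UA at 112.0° from the x-axis; with |UA| = 23.7, A = (8.960, 15.73). ∠UAJ = 57.5° gives AJ at -125.5° from the x-axis; with |AJ| = 22.5, J = (-4.106, -2.590). ∠AJF = 59.4° gives JF at -4.900° from the x-axis; with |JF| = 10.0, F = (5.857, -3.444). ∠JFW = 43.2° gives FW at 131.9° from the x-axis; with |FW| = 22.3, W = (-9.035, 13.15). ∠FWV = 74.2° gives WV at -122.3° from the x-axis; with |WV| = 16.1, V = (-17.64, -0.4548). The perpendicularity gives VQ at right angles to WV, so VQ runs at -32.30°; with |VQ| = 15.7, Q = (-4.368, -8.844). Then |AQ| = |Q − A| = 27.95.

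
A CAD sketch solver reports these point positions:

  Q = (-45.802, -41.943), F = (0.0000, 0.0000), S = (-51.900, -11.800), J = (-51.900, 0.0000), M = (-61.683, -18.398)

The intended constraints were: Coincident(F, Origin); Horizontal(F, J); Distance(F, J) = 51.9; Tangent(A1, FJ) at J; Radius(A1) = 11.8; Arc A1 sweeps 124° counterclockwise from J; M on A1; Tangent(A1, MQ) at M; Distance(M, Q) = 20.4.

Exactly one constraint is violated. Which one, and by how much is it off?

Distance(M, Q) = 20.4 — off by 8.00.

F = (0.00, 0.00) ✓; F.y = 0.00, J.y = 0.00 ✓; |FJ| = 51.90 ✓; ∠(SJ, JF) = 90.00° ✓; |SJ| = 11.80 ✓; bearing(S→M) − bearing(S→J) = 124.0° ✓; |SM| = 11.80 ✓; ∠(SM, MQ) = 90.00° ✓; |MQ| = 28.40 ✗.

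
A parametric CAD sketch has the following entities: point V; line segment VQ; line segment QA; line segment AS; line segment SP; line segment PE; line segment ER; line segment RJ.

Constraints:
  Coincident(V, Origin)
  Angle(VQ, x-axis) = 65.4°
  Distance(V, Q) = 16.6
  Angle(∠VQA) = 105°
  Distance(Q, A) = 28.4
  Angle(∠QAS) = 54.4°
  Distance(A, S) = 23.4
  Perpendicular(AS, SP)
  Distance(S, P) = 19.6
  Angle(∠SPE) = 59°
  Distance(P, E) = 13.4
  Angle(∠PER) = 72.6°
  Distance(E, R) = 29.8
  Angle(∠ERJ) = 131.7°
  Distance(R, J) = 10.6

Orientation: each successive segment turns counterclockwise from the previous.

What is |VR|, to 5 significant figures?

24.431

V is at the origin; VQ runs at 65.4° with length 16.6, so Q = (6.9103, 15.093). ∠VQA = 105.0° gives QA at 140.40° from the x-axis; with |QA| = 28.4, A = (-14.972, 33.196). ∠QAS = 54.4° gives AS at -94.000° from the x-axis; with |AS| = 23.4, S = (-16.605, 9.8532). AS is perpendicular to SP, so SP runs at -4.0000°; with |SP| = 19.6, P = (2.9476, 8.4859). ∠SPE = 59.0° gives PE at 117.00° from the x-axis; with |PE| = 13.4, E = (-3.1358, 20.425). ∠PER = 72.6° gives ER at -135.60° from the x-axis; with |ER| = 29.8, R = (-24.427, -0.42455). Then |VR| = |R − V| = 24.431.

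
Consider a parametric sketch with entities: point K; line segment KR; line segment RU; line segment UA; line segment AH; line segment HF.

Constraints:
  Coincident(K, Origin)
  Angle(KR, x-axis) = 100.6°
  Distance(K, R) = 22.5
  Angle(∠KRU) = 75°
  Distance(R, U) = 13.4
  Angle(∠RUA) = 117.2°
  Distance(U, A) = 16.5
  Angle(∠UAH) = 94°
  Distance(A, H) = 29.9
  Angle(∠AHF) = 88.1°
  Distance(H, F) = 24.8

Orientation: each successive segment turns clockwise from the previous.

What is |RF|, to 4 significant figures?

18.82

K is at the origin; KR runs at 100.6° with length 22.5, so R = (-4.139, 22.12). ∠KRU = 75.0° gives RU at -4.400° from the x-axis; with |RU| = 13.4, U = (9.222, 21.09). ∠RUA = 117.2° gives UA at -67.20° from the x-axis; with |UA| = 16.5, A = (15.62, 5.877). ∠UAH = 94.0° gives AH at -153.2° from the x-axis; with |AH| = 29.9, H = (-11.07, -7.604). ∠AHF = 88.1° gives HF at 114.9° from the x-axis; with |HF| = 24.8, F = (-21.51, 14.89). Then |RF| = |F − R| = 18.82.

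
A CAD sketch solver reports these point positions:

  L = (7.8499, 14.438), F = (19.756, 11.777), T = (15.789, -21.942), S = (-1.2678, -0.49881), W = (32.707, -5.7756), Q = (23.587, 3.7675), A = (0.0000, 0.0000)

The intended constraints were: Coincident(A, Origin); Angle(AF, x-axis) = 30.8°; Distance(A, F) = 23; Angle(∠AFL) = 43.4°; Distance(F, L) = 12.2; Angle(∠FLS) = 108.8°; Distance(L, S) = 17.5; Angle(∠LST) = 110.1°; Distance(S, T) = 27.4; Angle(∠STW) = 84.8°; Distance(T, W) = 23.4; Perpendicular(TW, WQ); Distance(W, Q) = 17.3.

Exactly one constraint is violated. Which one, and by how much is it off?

Distance(W, Q) = 17.3 — off by 4.10.

A = (0.00, 0.00) ✓; AF at 30.80° ✓; |AF| = 23.00 ✓; ∠AFL = 43.40° ✓; |FL| = 12.20 ✓; ∠FLS = 108.8° ✓; |LS| = 17.50 ✓; ∠LST = 110.1° ✓; |ST| = 27.40 ✓; ∠STW = 84.80° ✓; |TW| = 23.40 ✓; ∠(TW, WQ) = 90.00° ✓; |WQ| = 13.20 ✗.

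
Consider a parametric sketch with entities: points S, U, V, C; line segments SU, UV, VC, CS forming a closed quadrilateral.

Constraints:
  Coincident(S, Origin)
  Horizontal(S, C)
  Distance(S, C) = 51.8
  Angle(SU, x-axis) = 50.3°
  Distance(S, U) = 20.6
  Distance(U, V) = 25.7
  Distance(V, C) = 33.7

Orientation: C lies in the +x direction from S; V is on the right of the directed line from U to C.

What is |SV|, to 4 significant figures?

21.38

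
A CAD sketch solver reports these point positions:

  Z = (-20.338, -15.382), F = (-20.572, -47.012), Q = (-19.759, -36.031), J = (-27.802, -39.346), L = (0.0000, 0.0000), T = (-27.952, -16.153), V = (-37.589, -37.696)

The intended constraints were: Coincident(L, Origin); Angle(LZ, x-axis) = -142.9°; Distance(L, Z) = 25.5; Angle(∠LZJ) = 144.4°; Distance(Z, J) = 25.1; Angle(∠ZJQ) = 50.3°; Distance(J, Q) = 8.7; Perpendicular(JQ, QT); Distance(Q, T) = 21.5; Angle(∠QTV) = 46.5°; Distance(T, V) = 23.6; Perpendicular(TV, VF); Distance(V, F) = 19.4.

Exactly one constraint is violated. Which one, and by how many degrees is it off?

Perpendicular(TV, VF) — off by 4.60°.

L = (0.00, 0.00) ✓; LZ at -142.9° ✓; |LZ| = 25.50 ✓; ∠LZJ = 144.4° ✓; |ZJ| = 25.10 ✓; ∠ZJQ = 50.30° ✓; |JQ| = 8.699 ✓; ∠(JQ, QT) = 90.00° ✓; |QT| = 21.50 ✓; ∠QTV = 46.50° ✓; |TV| = 23.60 ✓; ∠(TV, VF) = 85.40° ✗; |VF| = 19.40 ✓.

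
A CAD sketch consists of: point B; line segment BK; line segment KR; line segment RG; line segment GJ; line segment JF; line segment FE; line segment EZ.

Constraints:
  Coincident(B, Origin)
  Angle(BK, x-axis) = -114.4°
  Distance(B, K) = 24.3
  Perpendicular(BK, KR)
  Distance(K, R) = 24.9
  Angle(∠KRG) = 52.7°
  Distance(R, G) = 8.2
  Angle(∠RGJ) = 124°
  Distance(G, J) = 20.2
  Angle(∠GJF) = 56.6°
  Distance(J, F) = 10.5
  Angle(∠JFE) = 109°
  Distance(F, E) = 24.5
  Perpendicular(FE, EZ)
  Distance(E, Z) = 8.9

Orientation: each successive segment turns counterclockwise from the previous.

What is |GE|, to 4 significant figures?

9.686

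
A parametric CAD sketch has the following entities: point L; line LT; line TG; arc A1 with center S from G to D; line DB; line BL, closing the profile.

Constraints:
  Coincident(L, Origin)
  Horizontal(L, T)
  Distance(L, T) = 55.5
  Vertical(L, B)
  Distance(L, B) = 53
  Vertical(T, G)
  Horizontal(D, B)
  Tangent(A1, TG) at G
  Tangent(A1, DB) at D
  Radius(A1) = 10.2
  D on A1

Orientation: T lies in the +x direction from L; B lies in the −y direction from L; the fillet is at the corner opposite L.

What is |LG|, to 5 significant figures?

70.086

L is at the origin; LT is horizontal with |LT| = 55.5 and T on the +x side, so T = (55.500, 0.0000). L and B share the same x with |LB| = 53.0 and B on the −y side, so B = (0.0000, -53.000). The virtual corner opposite L is at (55.500, -53.000). Since A1 is tangent to TG there, SG ⟂ TG and A1 meets DB tangentially, so SD is at right angles to DB, with radius 10.2, so the center S sits 10.2 in from both sides at S = (45.300, -42.800). That places the tangent points at G = (55.500, -42.800) on TG and D = (45.300, -53.000) on DB. Then |LG| = |G − L| = 70.086.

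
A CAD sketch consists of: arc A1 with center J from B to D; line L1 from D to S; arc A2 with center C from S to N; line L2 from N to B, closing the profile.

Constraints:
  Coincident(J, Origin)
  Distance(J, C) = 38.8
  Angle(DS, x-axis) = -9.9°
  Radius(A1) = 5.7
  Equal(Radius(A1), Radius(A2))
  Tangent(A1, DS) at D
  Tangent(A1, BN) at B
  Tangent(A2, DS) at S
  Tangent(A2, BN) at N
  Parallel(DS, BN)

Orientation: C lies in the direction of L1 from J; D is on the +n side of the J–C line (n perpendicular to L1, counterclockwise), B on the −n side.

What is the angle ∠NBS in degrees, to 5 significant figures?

16.374°

The slot axis is L1's direction at -9.9°, so u = (cos -9.9°, sin -9.9°) = (0.98511, -0.17193) and n = (−sin -9.9°, cos -9.9°) = (0.17193, 0.98511). J is at the origin and C lies 38.8 along u from J, so C = 38.8·u = (38.222, -6.6708). Tangency of A1 to both parallel lines with radius 5.7 puts D and B at J ± 5.7·n: D = (0.98000, 5.6151), B = (-0.98000, -5.6151). Equal radii place S and N the same way about C: S = C + 5.7·n = (39.202, -1.0557), N = C − 5.7·n = (37.242, -12.286). Then cos ∠NBS = BN·BS / (|BN||BS|), giving 16.374°.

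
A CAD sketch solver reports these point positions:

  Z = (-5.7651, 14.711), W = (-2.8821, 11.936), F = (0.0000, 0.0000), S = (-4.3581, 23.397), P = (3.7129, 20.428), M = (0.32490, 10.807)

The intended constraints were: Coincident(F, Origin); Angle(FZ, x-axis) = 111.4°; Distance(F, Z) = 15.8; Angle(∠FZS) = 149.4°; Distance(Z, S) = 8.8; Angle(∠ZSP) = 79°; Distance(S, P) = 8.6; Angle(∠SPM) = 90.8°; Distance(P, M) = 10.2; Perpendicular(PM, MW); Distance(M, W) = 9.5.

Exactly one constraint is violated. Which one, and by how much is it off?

Distance(M, W) = 9.5 — off by 6.10.

F = (0.00, 0.00) ✓; FZ at 111.4° ✓; |FZ| = 15.80 ✓; ∠FZS = 149.4° ✓; |ZS| = 8.799 ✓; ∠ZSP = 79.00° ✓; |SP| = 8.600 ✓; ∠SPM = 90.80° ✓; |PM| = 10.20 ✓; ∠(PM, MW) = 89.99° ✓; |MW| = 3.400 ✗.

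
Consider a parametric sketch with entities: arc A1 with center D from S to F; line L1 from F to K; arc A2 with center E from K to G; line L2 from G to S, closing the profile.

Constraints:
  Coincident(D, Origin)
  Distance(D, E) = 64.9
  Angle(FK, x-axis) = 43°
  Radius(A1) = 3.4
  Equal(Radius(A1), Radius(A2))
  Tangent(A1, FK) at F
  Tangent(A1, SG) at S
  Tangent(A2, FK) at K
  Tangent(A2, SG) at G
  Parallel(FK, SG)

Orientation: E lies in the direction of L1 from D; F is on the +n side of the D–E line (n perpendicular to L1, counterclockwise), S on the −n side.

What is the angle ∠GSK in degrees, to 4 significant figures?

5.981°

Tangency of A1 to both parallel lines with radius 3.4 puts F and S at D ± 3.4·n: F = (-2.319, 2.487), S = (2.319, -2.487). Equal radii place K and G the same way about E: K = E + 3.4·n = (45.15, 46.75), G = E − 3.4·n = (49.78, 41.78). Then cos ∠GSK = SG·SK / (|SG||SK|), giving 5.981°.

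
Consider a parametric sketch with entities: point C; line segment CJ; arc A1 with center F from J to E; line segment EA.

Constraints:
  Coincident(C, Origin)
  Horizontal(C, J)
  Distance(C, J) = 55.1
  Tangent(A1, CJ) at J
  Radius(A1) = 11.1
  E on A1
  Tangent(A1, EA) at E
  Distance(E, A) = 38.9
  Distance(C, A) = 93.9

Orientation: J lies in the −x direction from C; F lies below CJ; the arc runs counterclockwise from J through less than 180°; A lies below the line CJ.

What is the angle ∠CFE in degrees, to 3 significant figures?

134°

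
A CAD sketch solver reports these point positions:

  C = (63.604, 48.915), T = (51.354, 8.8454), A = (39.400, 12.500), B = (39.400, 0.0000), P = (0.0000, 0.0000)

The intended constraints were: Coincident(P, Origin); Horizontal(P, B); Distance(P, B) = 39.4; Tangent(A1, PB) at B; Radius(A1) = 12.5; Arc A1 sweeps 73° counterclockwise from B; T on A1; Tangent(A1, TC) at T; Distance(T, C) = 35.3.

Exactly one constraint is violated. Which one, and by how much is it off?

Distance(T, C) = 35.3 — off by 6.60.

P = (0.00, 0.00) ✓; P.y = 0.00, B.y = 0.00 ✓; |PB| = 39.40 ✓; ∠(AB, BP) = 90.00° ✓; |AB| = 12.50 ✓; bearing(A→T) − bearing(A→B) = 73.00° ✓; |AT| = 12.50 ✓; ∠(AT, TC) = 90.00° ✓; |TC| = 41.90 ✗.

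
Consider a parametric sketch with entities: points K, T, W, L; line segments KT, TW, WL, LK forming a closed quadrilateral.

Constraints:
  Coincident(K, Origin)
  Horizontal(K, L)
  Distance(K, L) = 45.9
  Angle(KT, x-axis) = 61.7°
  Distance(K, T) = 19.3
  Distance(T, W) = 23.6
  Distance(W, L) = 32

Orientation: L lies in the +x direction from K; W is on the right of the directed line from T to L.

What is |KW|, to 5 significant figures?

15.662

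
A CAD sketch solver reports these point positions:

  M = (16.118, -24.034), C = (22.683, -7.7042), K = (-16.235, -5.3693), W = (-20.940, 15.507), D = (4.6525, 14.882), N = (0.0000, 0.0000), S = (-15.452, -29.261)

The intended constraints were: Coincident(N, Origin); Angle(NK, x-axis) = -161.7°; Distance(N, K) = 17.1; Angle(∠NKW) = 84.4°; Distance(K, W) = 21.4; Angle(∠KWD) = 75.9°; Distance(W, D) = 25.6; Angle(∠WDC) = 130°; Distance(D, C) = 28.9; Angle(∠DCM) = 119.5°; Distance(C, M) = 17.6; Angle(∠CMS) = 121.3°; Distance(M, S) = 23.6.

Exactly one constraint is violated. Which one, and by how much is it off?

Distance(M, S) = 23.6 — off by 8.40.

N = (0.00, 0.00) ✓; NK at -161.7° ✓; |NK| = 17.10 ✓; ∠NKW = 84.40° ✓; |KW| = 21.40 ✓; ∠KWD = 75.90° ✓; |WD| = 25.60 ✓; ∠WDC = 130.0° ✓; |DC| = 28.90 ✓; ∠DCM = 119.5° ✓; |CM| = 17.60 ✓; ∠CMS = 121.3° ✓; |MS| = 32.00 ✗.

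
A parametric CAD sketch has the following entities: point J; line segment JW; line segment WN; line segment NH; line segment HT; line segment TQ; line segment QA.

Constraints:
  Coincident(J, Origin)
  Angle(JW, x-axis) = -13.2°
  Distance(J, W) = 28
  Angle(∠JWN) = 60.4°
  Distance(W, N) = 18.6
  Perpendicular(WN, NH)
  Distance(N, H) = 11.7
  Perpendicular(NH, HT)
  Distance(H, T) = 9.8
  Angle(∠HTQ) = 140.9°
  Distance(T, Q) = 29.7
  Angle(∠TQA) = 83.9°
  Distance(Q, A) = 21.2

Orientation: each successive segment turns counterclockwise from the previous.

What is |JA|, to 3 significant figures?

48.1

J is at the origin; JW runs at -13.2° with length 28.0, so W = (27.3, -6.39). ∠JWN = 60.4° gives WN at 106° from the x-axis; with |WN| = 18.6, N = (22.0, 11.4). The perpendicularity gives NH at right angles to WN, so NH runs at -164°; with |NH| = 11.7, H = (10.8, 8.15). NH is perpendicular to HT, so HT runs at -73.6°; with |HT| = 9.8, T = (13.6, -1.26). ∠HTQ = 140.9° gives TQ at -34.5° from the x-axis; with |TQ| = 29.7, Q = (38.0, -18.1). ∠TQA = 83.9° gives QA at 61.6° from the x-axis; with |QA| = 21.2, A = (48.1, 0.571). Then |JA| = |A − J| = 48.1.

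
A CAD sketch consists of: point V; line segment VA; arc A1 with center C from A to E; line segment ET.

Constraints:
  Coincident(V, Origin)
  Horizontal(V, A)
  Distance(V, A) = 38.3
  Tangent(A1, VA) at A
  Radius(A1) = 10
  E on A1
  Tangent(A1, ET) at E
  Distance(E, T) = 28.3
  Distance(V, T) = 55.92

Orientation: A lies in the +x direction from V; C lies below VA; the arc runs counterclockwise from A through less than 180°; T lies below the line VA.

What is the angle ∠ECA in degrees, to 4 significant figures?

110.9°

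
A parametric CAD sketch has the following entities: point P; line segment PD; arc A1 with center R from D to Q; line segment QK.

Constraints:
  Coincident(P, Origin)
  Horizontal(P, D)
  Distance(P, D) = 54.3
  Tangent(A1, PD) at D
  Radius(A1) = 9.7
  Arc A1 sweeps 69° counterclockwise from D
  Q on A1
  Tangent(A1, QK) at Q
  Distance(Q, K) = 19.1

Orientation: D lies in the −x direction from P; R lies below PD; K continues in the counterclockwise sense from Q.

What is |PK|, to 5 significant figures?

74.208

P is at the origin; PD is horizontal with |PD| = 54.3 and D on the −x side, so D = (-54.300, 0.0000). A1 meets PD tangentially, so RD is at right angles to PD, so R = D + (0, -9.7) = (-54.300, -9.7000). On A1, D sits at bearing 90° from R; a 69° counterclockwise sweep puts Q at bearing 159°, so Q = R + 9.7·(cos 159°, sin 159°) = (-63.356, -6.2238). Since A1 is tangent to QK there, RQ ⟂ QK, so QK runs along (−sin 159°, cos 159°); with |QK| = 19.1, K = (-70.201, -24.055). Then |PK| = |K − P| = 74.208.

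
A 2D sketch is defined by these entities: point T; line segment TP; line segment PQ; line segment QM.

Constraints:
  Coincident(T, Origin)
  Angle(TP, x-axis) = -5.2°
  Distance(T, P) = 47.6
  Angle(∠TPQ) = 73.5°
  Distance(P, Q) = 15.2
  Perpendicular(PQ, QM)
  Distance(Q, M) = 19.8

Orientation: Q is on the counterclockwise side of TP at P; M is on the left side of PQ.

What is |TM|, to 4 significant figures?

25.89

T is at the origin; TP runs at -5.2° with length 47.6, so P = 47.6·(cos -5.2°, sin -5.2°) = (47.40, -4.314). ∠TPQ = 73.5°, so PQ runs at -5.2° + (180° − 73.5°) = 101.3° from the x-axis; with |PQ| = 15.2, Q = P + 15.2·(cos 101.3°, sin 101.3°) = (44.43, 10.59). The perpendicularity gives QM at right angles to PQ; with |QM| = 19.8 on the left of PQ, M = Q + 19.8·(-0.9806, -0.1959) = (25.01, 6.711). Then |TM| = |M − T| = 25.89.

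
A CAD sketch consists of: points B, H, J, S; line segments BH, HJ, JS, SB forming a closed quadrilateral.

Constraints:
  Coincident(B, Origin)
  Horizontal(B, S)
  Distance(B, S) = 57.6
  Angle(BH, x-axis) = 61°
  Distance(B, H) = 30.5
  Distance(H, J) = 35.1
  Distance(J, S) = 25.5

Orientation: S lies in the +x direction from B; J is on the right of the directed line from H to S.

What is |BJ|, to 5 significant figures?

32.581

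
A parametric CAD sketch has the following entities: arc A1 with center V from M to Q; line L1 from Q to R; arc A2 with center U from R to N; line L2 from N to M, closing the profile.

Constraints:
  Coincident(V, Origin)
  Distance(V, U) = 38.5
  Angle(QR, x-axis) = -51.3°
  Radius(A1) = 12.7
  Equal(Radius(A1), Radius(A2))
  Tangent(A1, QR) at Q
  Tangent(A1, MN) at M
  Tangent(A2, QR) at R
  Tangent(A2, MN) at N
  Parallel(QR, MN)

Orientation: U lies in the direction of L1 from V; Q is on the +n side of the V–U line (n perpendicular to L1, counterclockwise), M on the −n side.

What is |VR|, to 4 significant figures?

40.54

The slot axis is L1's direction at -51.3°, so u = (cos -51.3°, sin -51.3°) = (0.6252, -0.7804) and n = (−sin -51.3°, cos -51.3°) = (0.7804, 0.6252). V is at the origin and U lies 38.5 along u from V, so U = 38.5·u = (24.07, -30.05). Tangency of A1 to both parallel lines with radius 12.7 puts Q and M at V ± 12.7·n: Q = (9.911, 7.941), M = (-9.911, -7.941). Equal radii place R and N the same way about U: R = U + 12.7·n = (33.98, -22.11), N = U − 12.7·n = (14.16, -37.99). Then |VR| = |R − V| = 40.54.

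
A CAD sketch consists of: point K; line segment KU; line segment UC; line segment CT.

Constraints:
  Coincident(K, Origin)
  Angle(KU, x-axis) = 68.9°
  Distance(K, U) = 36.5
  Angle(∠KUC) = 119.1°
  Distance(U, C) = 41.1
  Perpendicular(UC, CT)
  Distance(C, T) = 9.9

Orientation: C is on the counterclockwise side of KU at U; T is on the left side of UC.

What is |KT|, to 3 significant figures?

62.8

∠KUC = 119.1°, so UC runs at 68.9° + (180° − 119.1°) = 130° from the x-axis; with |UC| = 41.1, C = U + 41.1·(cos 130°, sin 130°) = (-13.2, 65.6). The perpendicularity gives CT at right angles to UC; with |CT| = 9.9 on the left of UC, T = C + 9.9·(-0.768, -0.640) = (-20.8, 59.3). Then |KT| = |T − K| = 62.8.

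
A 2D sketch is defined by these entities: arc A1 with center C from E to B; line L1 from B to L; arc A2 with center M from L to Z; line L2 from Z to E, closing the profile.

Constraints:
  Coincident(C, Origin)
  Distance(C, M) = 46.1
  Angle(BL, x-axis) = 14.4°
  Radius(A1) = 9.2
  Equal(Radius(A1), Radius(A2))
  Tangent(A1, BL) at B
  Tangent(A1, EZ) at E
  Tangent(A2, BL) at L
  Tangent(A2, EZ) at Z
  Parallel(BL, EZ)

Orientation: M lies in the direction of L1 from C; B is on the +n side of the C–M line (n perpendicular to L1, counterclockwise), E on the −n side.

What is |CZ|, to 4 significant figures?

47.01

The slot axis is L1's direction at 14.4°, so u = (cos 14.4°, sin 14.4°) = (0.9686, 0.2487) and n = (−sin 14.4°, cos 14.4°) = (-0.2487, 0.9686). C is at the origin and M lies 46.1 along u from C, so M = 46.1·u = (44.65, 11.46). Tangency of A1 to both parallel lines with radius 9.2 puts B and E at C ± 9.2·n: B = (-2.288, 8.911), E = (2.288, -8.911). Equal radii place L and Z the same way about M: L = M + 9.2·n = (42.36, 20.38), Z = M − 9.2·n = (46.94, 2.554). Then |CZ| = |Z − C| = 47.01.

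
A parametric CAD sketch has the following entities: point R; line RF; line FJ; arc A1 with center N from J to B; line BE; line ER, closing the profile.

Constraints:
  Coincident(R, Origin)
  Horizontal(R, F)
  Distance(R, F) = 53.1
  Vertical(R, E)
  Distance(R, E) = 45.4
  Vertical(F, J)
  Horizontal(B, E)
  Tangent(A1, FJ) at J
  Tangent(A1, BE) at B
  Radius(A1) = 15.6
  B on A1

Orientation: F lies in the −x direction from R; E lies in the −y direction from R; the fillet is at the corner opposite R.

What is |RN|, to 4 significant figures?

47.90

R is at the origin; RF is horizontal with |RF| = 53.1 and F on the −x side, so F = (-53.10, 0.000). RE is vertical with |RE| = 45.4 and E on the −y side, so E = (0.000, -45.40). The virtual corner opposite R is at (-53.10, -45.40). A1 meets FJ tangentially, so NJ is at right angles to FJ and since A1 is tangent to BE there, NB ⟂ BE, with radius 15.6, so the center N sits 15.6 in from both sides at N = (-37.50, -29.80). Then |RN| = |N − R| = 47.90.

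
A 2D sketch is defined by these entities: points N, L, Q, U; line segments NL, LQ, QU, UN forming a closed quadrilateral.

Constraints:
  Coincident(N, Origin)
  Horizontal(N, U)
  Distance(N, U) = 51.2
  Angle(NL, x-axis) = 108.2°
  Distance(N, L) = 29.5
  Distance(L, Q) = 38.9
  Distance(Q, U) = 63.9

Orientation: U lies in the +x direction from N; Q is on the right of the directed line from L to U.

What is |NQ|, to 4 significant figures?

15.98

Checks: |LQ| = 38.90 ✓; |QU| = 63.90 ✓.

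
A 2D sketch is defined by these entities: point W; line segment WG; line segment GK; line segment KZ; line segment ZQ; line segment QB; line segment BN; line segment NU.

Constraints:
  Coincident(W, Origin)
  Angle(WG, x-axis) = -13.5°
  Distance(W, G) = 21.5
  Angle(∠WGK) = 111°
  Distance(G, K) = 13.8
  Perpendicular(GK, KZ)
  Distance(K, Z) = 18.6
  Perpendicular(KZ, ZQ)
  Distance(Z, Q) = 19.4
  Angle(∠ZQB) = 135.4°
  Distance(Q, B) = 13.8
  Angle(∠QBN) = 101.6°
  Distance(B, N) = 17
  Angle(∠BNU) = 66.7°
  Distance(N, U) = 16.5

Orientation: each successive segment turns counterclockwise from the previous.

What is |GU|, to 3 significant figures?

8.90

W is at the origin; WG runs at -13.5° with length 21.5, so G = (20.9, -5.02). ∠WGK = 111.0° gives GK at 55.5° from the x-axis; with |GK| = 13.8, K = (28.7, 6.35). GK ⟂ KZ, so KZ runs at 146°; with |KZ| = 18.6, Z = (13.4, 16.9). KZ is perpendicular to ZQ, so ZQ runs at -124°; with |ZQ| = 19.4, Q = (2.41, 0.901). ∠ZQB = 135.4° gives QB at -79.9° from the x-axis; with |QB| = 13.8, B = (4.83, -12.7). ∠QBN = 101.6° gives BN at -1.50° from the x-axis; with |BN| = 17.0, N = (21.8, -13.1). ∠BNU = 66.7° gives NU at 112° from the x-axis; with |NU| = 16.5, U = (15.7, 2.19). Then |GU| = |U − G| = 8.90.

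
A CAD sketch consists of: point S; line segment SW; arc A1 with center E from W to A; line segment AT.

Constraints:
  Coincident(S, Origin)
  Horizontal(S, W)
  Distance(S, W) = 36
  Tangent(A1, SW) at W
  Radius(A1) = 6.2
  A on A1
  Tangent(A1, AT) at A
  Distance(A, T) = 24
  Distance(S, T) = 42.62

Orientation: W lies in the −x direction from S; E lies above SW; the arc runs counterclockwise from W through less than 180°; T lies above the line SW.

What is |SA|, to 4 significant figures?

30.45

S is at the origin; S and W share the same y with |SW| = 36.0 and W on the −x side, so W = (-36.00, 0.000). A1 meets SW tangentially, so EW is at right angles to SW, so E = W + (0, 6.2) = (-36.00, 6.200). Since EA ⟂ AT (tangency), |ET| = √(6.2² + 24.0²) = 24.79 regardless of where A sits on A1. So T lies on both circle(S, 42.62) and circle(E, 24.79); the above-SW intersection is T = (-30.02, 30.26). A is the foot of the tangent from T: A = (-29.80, 6.256).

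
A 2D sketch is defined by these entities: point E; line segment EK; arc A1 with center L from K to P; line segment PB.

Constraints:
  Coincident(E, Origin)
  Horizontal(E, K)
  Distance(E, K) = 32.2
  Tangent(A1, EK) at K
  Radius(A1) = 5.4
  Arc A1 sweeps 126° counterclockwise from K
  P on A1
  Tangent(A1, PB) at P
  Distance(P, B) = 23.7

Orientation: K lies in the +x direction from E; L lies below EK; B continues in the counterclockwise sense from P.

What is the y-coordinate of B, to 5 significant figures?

-27.748

E is at the origin; E and K share the same y with |EK| = 32.2 and K on the +x side, so K = (32.200, 0.0000). Tangency of A1 to EK means the radius LK is perpendicular to EK, so L = K + (0, -5.4) = (32.200, -5.4000). On A1, K sits at bearing 90° from L; a 126° counterclockwise sweep puts P at bearing 216°, so P = L + 5.4·(cos 216°, sin 216°) = (27.831, -8.5740). A1 meets PB tangentially, so LP is at right angles to PB, so PB runs along (−sin 216°, cos 216°); with |PB| = 23.7, B = (41.762, -27.748). So B.y = -27.748.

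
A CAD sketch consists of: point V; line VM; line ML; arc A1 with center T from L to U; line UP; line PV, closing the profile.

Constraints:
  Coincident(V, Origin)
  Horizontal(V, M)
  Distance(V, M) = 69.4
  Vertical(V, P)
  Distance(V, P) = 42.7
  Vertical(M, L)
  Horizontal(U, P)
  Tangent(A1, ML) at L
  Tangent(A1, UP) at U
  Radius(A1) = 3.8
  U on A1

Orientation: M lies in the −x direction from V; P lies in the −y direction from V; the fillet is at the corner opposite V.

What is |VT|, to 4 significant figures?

76.27

V and P share the same x with |VP| = 42.7 and P on the −y side, so P = (0.000, -42.70). The virtual corner opposite V is at (-69.40, -42.70). Since A1 is tangent to ML there, TL ⟂ ML and A1 meets UP tangentially, so TU is at right angles to UP, with radius 3.8, so the center T sits 3.8 in from both sides at T = (-65.60, -38.90). Then |VT| = |T − V| = 76.27.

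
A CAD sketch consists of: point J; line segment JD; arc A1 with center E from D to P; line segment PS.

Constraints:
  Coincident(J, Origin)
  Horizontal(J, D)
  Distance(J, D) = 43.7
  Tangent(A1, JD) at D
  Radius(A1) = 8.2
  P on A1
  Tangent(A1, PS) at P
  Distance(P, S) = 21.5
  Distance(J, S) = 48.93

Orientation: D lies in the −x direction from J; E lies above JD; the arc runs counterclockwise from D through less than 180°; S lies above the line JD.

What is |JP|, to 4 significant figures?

36.74

Checks: |EP| = 8.200 ✓; ∠(EP, PS) = 90.00° ✓; |PS| = 21.50 ✓; |JS| = 48.93 ✓.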